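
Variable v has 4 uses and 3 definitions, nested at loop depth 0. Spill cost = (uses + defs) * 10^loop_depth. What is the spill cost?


uses + defs = 4 + 3 = 7
10^0 = 1
Spill cost = 7 * 1 = 7

7


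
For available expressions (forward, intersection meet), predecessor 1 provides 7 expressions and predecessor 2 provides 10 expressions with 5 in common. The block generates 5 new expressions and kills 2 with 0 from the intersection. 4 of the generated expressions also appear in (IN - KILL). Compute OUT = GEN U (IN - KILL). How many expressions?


IN = intersection of predecessors = 5
IN - KILL = 5 - 0 = 5
|OUT| = |GEN| + |IN - KILL| - |GEN ∩ (IN - KILL)| = 5 + 5 - 4 = 6

6


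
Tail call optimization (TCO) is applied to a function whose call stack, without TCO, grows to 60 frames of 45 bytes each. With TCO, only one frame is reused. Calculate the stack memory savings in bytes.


Without TCO: 60 * 45 = 2700 bytes
With TCO: reuse 1 frame = 45 bytes
Savings = 2700 - 45 = 2655

2655


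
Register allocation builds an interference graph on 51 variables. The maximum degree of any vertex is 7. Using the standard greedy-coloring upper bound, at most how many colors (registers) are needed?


Greedy coloring never needs more than (max_degree + 1) colors: when coloring a vertex, at most max_degree neighbors are already colored.
Upper bound = 7 + 1 = 8

8


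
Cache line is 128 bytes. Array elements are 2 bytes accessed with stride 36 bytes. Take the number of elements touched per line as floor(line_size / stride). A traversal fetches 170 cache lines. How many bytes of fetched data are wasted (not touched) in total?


Elements per line = floor(128 / 36) = 3
Bytes used per line = 3 * 2 = 6
Wasted per line = 128 - 6 = 122
Total wasted = 122 * 170 = 20740

20740


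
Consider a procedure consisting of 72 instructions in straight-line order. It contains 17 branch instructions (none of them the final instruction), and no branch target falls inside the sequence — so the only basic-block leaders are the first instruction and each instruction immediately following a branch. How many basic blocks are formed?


With no in-sequence branch targets, the leaders are the first instruction plus the instruction after each branch.
Number of basic blocks = branches + 1
= 17 + 1 = 18

18


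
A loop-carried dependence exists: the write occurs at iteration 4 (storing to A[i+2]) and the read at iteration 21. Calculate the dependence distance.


Distance = read iteration - write iteration
= 21 - 4 = 17

17


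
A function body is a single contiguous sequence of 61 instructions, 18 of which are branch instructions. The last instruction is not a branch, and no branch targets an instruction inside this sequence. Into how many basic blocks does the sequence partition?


With no in-sequence branch targets, the leaders are the first instruction plus the instruction after each branch.
Number of basic blocks = branches + 1
= 18 + 1 = 19

19


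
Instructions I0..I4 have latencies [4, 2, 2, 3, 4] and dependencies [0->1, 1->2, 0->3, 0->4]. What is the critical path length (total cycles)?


Compute longest path through dependency graph: dist(Ik) = max over predecessors of dist + latency(Ik).
dist(I0) = latency 4 = 4
dist(I1) = dist(I0) + 2 = 4 + 2 = 6
dist(I2) = dist(I1) + 2 = 6 + 2 = 8
dist(I3) = dist(I0) + 3 = 4 + 3 = 7
dist(I4) = dist(I0) + 4 = 4 + 4 = 8
Critical path = max dist = 8

8


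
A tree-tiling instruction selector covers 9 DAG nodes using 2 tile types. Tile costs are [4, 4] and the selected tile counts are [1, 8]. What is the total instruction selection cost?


Total cost = sum(count_i * cost_i)
= 1*4 + 8*4
= 36

36


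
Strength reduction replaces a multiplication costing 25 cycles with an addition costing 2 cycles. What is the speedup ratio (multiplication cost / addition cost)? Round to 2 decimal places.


Ratio = mult_cost / add_cost = 25 / 2 = 12.5

12.5


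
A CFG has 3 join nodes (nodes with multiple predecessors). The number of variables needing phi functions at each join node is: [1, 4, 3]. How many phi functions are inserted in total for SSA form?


Total phi functions = sum of phi functions at each join node
= 1 + 4 + 3 = 8

8


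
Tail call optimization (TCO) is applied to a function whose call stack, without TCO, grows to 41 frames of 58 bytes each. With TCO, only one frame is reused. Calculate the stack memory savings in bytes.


Without TCO: 41 * 58 = 2378 bytes
With TCO: reuse 1 frame = 58 bytes
Savings = 2378 - 58 = 2320

2320


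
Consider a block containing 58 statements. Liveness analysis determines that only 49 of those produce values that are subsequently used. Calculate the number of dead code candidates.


Dead code = total statements - live definitions
= 58 - 49 = 9

9


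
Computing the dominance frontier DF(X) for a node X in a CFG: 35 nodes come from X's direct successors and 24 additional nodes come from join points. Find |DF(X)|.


DF(X) = direct successor contributions + join point contributions
= 35 + 24 = 59

59


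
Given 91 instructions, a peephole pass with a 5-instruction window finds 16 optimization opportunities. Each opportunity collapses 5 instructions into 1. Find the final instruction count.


Each match removes 4 instructions.
Total removed = 16 * 4 = 64
Remaining = 91 - 64 = 27

27


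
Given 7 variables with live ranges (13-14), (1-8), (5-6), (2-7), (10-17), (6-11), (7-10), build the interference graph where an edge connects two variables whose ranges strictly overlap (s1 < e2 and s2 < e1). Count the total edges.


Check all pairs for overlapping intervals.
Two intervals (s1,e1) and (s2,e2) overlap if s1 < e2 and s2 < e1.
v0 (13-14) vs v1..v6: overlaps v4 -> 1
v1 (1-8) vs v2..v6: overlaps v2, v3, v5, v6 -> 4
v2 (5-6) vs v3..v6: overlaps v3 -> 1
v3 (2-7) vs v4..v6: overlaps v5 -> 1
v4 (10-17) vs v5..v6: overlaps v5 -> 1
v5 (6-11) vs v6: overlaps v6 -> 1
Total overlapping pairs = 1 + 4 + 1 + 1 + 1 + 1 = 9

9


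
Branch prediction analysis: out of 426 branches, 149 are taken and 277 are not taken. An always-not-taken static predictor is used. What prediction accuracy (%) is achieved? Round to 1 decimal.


Predictor: always-not-taken
Correct predictions = 277
Accuracy = 277 / 426 * 100 = 65.0%

65.0


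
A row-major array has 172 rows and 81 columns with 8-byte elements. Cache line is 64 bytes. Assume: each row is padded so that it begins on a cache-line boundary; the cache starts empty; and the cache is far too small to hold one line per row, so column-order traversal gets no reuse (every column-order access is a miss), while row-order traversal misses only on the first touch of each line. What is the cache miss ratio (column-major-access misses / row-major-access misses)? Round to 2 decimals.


Each row occupies 81 * 8 = 648 bytes and starts on a line boundary, so it spans ceil(648 / 64) = 11 cache lines.
Row-major traversal misses (one per line touched): 172 * ceil(81 * 8 / 64) = 1892
Column-major traversal misses (no reuse, every access misses): 172 * 81 = 13932
Ratio = 13932 / 1892 = 7.36

7.36


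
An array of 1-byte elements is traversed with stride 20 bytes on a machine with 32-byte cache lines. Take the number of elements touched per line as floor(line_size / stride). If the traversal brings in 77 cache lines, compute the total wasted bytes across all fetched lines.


Elements per line = floor(32 / 20) = 1
Bytes used per line = 1 * 1 = 1
Wasted per line = 32 - 1 = 31
Total wasted = 31 * 77 = 2387

2387


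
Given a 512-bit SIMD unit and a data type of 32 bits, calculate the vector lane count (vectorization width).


Width = SIMD bits / data type bits
= 512 / 32 = 16

16


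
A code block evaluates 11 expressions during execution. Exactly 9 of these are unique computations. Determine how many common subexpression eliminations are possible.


CSE count = total expressions - unique expressions
= 11 - 9 = 2

2


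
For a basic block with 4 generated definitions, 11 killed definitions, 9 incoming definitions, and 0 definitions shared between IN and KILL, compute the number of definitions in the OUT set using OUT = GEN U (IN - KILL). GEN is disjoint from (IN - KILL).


IN - KILL: 9 - 0 = 9 surviving definitions
OUT = GEN + surviving = 4 + 9 = 13

13


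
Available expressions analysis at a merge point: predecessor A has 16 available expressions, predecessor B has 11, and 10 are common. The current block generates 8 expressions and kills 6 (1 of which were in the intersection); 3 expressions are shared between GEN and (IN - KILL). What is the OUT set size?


IN = intersection of predecessors = 10
IN - KILL = 10 - 1 = 9
|OUT| = |GEN| + |IN - KILL| - |GEN ∩ (IN - KILL)| = 8 + 9 - 3 = 14

14


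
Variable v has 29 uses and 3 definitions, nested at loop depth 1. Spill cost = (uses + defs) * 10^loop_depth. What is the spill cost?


uses + defs = 29 + 3 = 32
10^1 = 10
Spill cost = 32 * 10 = 320

320


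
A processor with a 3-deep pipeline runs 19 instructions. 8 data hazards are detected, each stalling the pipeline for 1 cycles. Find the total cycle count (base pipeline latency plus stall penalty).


Base cycles = 3 + 19 - 1 = 21
Total stalls = 8 * 1 = 8
Total = 21 + 8 = 29

29


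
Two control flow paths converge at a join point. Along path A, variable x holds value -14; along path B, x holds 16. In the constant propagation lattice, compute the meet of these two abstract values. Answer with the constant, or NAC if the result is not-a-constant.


Meet operation: if both paths give the same constant, result is that constant; if they differ, result is NAC (not-a-constant).
Path A: -14, Path B: 16 -> differ
Result: not-a-constant -> NAC

NAC


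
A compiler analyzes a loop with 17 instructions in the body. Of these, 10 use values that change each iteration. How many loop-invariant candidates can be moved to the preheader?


Invariant candidates = total - loop-dependent
= 17 - 10 = 7

7


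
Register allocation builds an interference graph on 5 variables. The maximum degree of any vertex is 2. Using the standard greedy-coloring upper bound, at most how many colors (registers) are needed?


Greedy coloring never needs more than (max_degree + 1) colors: when coloring a vertex, at most max_degree neighbors are already colored.
Upper bound = 2 + 1 = 3

3


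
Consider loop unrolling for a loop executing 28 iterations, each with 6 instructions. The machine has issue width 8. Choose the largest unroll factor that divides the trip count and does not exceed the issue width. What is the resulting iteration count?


Largest divisor of 28 <= 8 is 7
New iterations = 28 / 7 = 4

4


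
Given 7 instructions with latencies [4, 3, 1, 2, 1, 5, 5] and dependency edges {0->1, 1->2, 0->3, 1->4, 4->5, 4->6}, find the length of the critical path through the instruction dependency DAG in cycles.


Compute longest path through dependency graph: dist(Ik) = max over predecessors of dist + latency(Ik).
dist(I0) = latency 4 = 4
dist(I1) = dist(I0) + 3 = 4 + 3 = 7
dist(I2) = dist(I1) + 1 = 7 + 1 = 8
dist(I3) = dist(I0) + 2 = 4 + 2 = 6
dist(I4) = dist(I1) + 1 = 7 + 1 = 8
dist(I5) = dist(I4) + 5 = 8 + 5 = 13
dist(I6) = dist(I4) + 5 = 8 + 5 = 13
Critical path = max dist = 13

13


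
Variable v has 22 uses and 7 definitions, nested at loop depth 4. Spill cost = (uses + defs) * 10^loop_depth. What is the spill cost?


uses + defs = 22 + 7 = 29
10^4 = 10000
Spill cost = 29 * 10000 = 290000

290000


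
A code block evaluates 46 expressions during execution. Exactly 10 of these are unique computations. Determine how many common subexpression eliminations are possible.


CSE count = total expressions - unique expressions
= 46 - 10 = 36

36


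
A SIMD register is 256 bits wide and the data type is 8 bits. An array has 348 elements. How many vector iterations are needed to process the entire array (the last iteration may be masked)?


Width = 256 / 8 = 32 elements per vector op
Iterations = ceil(348 / 32) = 11

11


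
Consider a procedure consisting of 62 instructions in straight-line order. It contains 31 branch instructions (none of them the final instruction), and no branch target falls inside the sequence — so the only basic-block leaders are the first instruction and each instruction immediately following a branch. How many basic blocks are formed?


With no in-sequence branch targets, the leaders are the first instruction plus the instruction after each branch.
Number of basic blocks = branches + 1
= 31 + 1 = 32

32


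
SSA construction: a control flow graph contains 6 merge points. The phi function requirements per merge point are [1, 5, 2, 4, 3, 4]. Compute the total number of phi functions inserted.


Total phi functions = sum of phi functions at each join node
= 1 + 5 + 2 + 4 + 3 + 4 = 19

19


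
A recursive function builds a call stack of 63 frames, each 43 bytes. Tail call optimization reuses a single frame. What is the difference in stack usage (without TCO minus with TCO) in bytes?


Without TCO: 63 * 43 = 2709 bytes
With TCO: reuse 1 frame = 43 bytes
Savings = 2709 - 43 = 2666

2666


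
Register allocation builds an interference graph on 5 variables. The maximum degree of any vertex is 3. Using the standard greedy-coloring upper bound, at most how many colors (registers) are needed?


Greedy coloring never needs more than (max_degree + 1) colors: when coloring a vertex, at most max_degree neighbors are already colored.
Upper bound = 3 + 1 = 4

4


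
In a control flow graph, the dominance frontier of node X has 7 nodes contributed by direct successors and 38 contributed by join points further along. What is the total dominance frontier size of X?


DF(X) = direct successor contributions + join point contributions
= 7 + 38 = 45

45


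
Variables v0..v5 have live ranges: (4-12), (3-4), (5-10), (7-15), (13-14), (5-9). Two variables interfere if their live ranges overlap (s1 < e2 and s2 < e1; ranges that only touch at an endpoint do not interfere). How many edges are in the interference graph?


Check all pairs for overlapping intervals.
Two intervals (s1,e1) and (s2,e2) overlap if s1 < e2 and s2 < e1.
v0 (4-12) vs v1..v5: overlaps v2, v3, v5 -> 3
v1 (3-4) vs v2..v5: overlaps none -> 0
v2 (5-10) vs v3..v5: overlaps v3, v5 -> 2
v3 (7-15) vs v4..v5: overlaps v4, v5 -> 2
v4 (13-14) vs v5: overlaps none -> 0
Total overlapping pairs = 3 + 0 + 2 + 2 + 0 = 7

7


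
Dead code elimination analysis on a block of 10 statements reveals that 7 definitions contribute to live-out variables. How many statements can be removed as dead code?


Dead code = total statements - live definitions
= 10 - 7 = 3

3


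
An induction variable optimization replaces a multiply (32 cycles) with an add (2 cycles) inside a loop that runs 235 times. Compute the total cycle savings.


Per-iteration saving = 32 - 2 = 30
Total saved = 235 * 30 = 7050

7050


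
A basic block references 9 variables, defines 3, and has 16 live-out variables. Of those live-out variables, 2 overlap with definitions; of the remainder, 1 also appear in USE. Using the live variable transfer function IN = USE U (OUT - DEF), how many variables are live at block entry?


OUT - DEF: 16 - 2 = 14
|IN| = |USE| + |OUT - DEF| - |USE ∩ (OUT - DEF)| = 9 + 14 - 1 = 22

22


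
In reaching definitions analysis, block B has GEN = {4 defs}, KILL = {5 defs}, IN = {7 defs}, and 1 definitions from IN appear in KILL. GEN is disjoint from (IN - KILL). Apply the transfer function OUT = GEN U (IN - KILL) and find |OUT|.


IN - KILL: 7 - 1 = 6 surviving definitions
OUT = GEN + surviving = 4 + 6 = 10

10


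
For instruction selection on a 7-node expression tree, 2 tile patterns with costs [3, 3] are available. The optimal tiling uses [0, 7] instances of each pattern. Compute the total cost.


Total cost = sum(count_i * cost_i)
= 0*3 + 7*3
= 21

21


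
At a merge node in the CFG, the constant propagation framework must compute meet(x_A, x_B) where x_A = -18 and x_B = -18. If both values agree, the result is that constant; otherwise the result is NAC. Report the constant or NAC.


Meet operation: if both paths give the same constant, result is that constant; if they differ, result is NAC (not-a-constant).
Path A: -18, Path B: -18 -> equal
Result: constant -> -18

-18


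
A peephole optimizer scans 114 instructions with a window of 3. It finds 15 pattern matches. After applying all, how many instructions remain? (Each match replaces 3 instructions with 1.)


Each match removes 2 instructions.
Total removed = 15 * 2 = 30
Remaining = 114 - 30 = 84

84


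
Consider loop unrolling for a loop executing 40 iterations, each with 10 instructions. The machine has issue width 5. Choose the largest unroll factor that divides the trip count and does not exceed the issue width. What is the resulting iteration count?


Largest divisor of 40 <= 5 is 5
New iterations = 40 / 5 = 8

8


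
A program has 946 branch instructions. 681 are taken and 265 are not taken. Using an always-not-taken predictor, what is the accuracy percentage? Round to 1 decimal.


Predictor: always-not-taken
Correct predictions = 265
Accuracy = 265 / 946 * 100 = 28.0%

28.0


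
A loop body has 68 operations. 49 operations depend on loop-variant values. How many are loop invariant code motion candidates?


Invariant candidates = total - loop-dependent
= 68 - 49 = 19

19


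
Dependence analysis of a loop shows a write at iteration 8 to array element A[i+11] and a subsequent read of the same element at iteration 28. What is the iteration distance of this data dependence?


Distance = read iteration - write iteration
= 28 - 8 = 20

20


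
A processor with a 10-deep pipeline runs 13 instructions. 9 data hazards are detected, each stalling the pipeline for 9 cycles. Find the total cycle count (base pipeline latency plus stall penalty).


Base cycles = 10 + 13 - 1 = 22
Total stalls = 9 * 9 = 81
Total = 22 + 81 = 103

103


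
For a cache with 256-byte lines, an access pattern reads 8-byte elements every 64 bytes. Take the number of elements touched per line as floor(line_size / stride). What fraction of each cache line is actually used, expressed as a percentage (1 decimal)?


Elements per cache line = floor(256 / 64) = 4
Bytes used = 4 * 8 = 32
Utilization = 32 / 256 * 100 = 12.5%

12.5


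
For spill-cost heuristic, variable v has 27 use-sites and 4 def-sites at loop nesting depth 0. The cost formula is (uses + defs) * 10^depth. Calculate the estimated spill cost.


uses + defs = 27 + 4 = 31
10^0 = 1
Spill cost = 31 * 1 = 31

31


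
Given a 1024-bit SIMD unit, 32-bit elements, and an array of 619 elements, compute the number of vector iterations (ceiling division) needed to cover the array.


Width = 1024 / 32 = 32 elements per vector op
Iterations = ceil(619 / 32) = 20

20


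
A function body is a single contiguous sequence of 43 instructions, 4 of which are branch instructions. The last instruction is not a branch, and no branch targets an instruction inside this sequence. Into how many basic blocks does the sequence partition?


With no in-sequence branch targets, the leaders are the first instruction plus the instruction after each branch.
Number of basic blocks = branches + 1
= 4 + 1 = 5

5


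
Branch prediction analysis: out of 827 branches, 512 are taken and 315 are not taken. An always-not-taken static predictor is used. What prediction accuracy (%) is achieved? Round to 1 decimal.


Predictor: always-not-taken
Correct predictions = 315
Accuracy = 315 / 827 * 100 = 38.1%

38.1


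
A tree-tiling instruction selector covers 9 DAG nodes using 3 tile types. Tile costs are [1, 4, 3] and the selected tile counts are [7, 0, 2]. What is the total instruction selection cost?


Total cost = sum(count_i * cost_i)
= 7*1 + 0*4 + 2*3
= 13

13


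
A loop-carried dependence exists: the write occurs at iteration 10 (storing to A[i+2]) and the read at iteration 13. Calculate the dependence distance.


Distance = read iteration - write iteration
= 13 - 10 = 3

3


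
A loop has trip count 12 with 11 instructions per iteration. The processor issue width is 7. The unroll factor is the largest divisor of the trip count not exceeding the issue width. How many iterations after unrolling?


Largest divisor of 12 <= 7 is 6
New iterations = 12 / 6 = 2

2


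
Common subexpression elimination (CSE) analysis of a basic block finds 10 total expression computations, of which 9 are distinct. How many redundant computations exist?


CSE count = total expressions - unique expressions
= 10 - 9 = 1

1


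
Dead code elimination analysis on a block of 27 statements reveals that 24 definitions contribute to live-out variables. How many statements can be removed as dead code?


Dead code = total statements - live definitions
= 27 - 24 = 3

3


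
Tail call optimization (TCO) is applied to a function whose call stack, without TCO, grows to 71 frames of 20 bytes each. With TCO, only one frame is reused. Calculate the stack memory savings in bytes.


Without TCO: 71 * 20 = 1420 bytes
With TCO: reuse 1 frame = 20 bytes
Savings = 1420 - 20 = 1400

1400


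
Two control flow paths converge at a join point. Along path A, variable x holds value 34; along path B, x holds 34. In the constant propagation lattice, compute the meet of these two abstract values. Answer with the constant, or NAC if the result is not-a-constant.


Meet operation: if both paths give the same constant, result is that constant; if they differ, result is NAC (not-a-constant).
Path A: 34, Path B: 34 -> equal
Result: constant -> 34

34


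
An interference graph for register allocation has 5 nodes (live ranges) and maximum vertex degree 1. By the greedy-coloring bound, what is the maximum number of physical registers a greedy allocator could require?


Greedy coloring never needs more than (max_degree + 1) colors: when coloring a vertex, at most max_degree neighbors are already colored.
Upper bound = 1 + 1 = 2

2


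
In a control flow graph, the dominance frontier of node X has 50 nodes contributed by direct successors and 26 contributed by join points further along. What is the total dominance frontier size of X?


DF(X) = direct successor contributions + join point contributions
= 50 + 26 = 76

76


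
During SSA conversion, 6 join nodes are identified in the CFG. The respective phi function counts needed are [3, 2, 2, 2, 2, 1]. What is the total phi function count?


Total phi functions = sum of phi functions at each join node
= 3 + 2 + 2 + 2 + 2 + 1 = 12

12


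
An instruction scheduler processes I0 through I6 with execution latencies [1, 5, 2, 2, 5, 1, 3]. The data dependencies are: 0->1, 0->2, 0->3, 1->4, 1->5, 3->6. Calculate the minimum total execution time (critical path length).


Compute longest path through dependency graph: dist(Ik) = max over predecessors of dist + latency(Ik).
dist(I0) = latency 1 = 1
dist(I1) = dist(I0) + 5 = 1 + 5 = 6
dist(I2) = dist(I0) + 2 = 1 + 2 = 3
dist(I3) = dist(I0) + 2 = 1 + 2 = 3
dist(I4) = dist(I1) + 5 = 6 + 5 = 11
dist(I5) = dist(I1) + 1 = 6 + 1 = 7
dist(I6) = dist(I3) + 3 = 3 + 3 = 6
Critical path = max dist = 11

11


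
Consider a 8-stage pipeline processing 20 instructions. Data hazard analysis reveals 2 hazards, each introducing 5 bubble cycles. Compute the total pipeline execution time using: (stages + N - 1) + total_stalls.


Base cycles = 8 + 20 - 1 = 27
Total stalls = 2 * 5 = 10
Total = 27 + 10 = 37

37


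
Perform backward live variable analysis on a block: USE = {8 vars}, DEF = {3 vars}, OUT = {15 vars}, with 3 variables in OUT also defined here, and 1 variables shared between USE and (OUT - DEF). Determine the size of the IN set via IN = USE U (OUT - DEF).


OUT - DEF: 15 - 3 = 12
|IN| = |USE| + |OUT - DEF| - |USE ∩ (OUT - DEF)| = 8 + 12 - 1 = 19

19


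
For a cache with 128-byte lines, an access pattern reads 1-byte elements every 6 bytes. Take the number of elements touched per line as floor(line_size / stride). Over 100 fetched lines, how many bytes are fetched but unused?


Elements per line = floor(128 / 6) = 21
Bytes used per line = 21 * 1 = 21
Wasted per line = 128 - 21 = 107
Total wasted = 107 * 100 = 10700

10700


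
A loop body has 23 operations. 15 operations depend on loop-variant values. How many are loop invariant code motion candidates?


Invariant candidates = total - loop-dependent
= 23 - 15 = 8

8


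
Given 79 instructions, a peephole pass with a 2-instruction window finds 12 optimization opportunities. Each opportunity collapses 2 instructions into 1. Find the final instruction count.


Each match removes 1 instructions.
Total removed = 12 * 1 = 12
Remaining = 79 - 12 = 67

67


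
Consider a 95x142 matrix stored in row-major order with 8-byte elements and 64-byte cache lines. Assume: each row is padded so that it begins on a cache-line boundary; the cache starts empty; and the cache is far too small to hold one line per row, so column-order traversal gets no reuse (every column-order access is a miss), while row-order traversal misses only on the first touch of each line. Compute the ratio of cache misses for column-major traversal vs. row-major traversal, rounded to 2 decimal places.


Each row occupies 142 * 8 = 1136 bytes and starts on a line boundary, so it spans ceil(1136 / 64) = 18 cache lines.
Row-major traversal misses (one per line touched): 95 * ceil(142 * 8 / 64) = 1710
Column-major traversal misses (no reuse, every access misses): 95 * 142 = 13490
Ratio = 13490 / 1710 = 7.89

7.89


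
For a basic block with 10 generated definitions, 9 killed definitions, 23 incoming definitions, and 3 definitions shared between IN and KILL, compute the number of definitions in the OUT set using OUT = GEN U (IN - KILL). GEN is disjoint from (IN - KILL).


IN - KILL: 23 - 3 = 20 surviving definitions
OUT = GEN + surviving = 10 + 20 = 30

30


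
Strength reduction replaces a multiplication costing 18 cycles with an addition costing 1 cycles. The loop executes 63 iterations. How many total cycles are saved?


Per-iteration saving = 18 - 1 = 17
Total saved = 63 * 17 = 1071

1071


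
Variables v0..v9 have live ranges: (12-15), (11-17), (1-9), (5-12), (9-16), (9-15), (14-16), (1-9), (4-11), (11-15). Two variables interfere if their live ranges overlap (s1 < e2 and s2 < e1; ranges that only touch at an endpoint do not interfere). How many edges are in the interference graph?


Check all pairs for overlapping intervals.
Two intervals (s1,e1) and (s2,e2) overlap if s1 < e2 and s2 < e1.
v0 (12-15) vs v1..v9: overlaps v1, v4, v5, v6, v9 -> 5
v1 (11-17) vs v2..v9: overlaps v3, v4, v5, v6, v9 -> 5
v2 (1-9) vs v3..v9: overlaps v3, v7, v8 -> 3
v3 (5-12) vs v4..v9: overlaps v4, v5, v7, v8, v9 -> 5
v4 (9-16) vs v5..v9: overlaps v5, v6, v8, v9 -> 4
v5 (9-15) vs v6..v9: overlaps v6, v8, v9 -> 3
v6 (14-16) vs v7..v9: overlaps v9 -> 1
v7 (1-9) vs v8..v9: overlaps v8 -> 1
v8 (4-11) vs v9: overlaps none -> 0
Total overlapping pairs = 5 + 5 + 3 + 5 + 4 + 3 + 1 + 1 + 0 = 27

27


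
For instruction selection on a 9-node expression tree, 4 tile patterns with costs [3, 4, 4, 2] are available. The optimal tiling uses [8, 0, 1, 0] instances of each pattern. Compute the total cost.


Total cost = sum(count_i * cost_i)
= 8*3 + 0*4 + 1*4 + 0*2
= 28

28


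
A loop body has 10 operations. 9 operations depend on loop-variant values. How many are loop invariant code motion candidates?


Invariant candidates = total - loop-dependent
= 10 - 9 = 1

1


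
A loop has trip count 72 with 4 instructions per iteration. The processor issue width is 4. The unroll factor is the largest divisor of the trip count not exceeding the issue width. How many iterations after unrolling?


Largest divisor of 72 <= 4 is 4
New iterations = 72 / 4 = 18

18


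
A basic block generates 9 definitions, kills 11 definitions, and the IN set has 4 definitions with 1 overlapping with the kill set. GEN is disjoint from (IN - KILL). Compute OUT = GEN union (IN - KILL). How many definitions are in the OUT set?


IN - KILL: 4 - 1 = 3 surviving definitions
OUT = GEN + surviving = 9 + 3 = 12

12


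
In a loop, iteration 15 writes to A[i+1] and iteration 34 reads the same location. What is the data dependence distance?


Distance = read iteration - write iteration
= 34 - 15 = 19

19


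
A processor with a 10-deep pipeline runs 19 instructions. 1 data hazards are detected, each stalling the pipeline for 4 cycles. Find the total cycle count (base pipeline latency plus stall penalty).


Base cycles = 10 + 19 - 1 = 28
Total stalls = 1 * 4 = 4
Total = 28 + 4 = 32

32


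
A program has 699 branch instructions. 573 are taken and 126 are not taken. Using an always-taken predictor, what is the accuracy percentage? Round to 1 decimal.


Predictor: always-taken
Correct predictions = 573
Accuracy = 573 / 699 * 100 = 82.0%

82.0


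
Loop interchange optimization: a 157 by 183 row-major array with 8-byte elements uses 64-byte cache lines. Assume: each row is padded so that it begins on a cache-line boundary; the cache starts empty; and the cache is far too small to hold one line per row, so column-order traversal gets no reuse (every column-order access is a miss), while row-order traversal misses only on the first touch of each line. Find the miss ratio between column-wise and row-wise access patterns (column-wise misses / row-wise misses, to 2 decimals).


Each row occupies 183 * 8 = 1464 bytes and starts on a line boundary, so it spans ceil(1464 / 64) = 23 cache lines.
Row-major traversal misses (one per line touched): 157 * ceil(183 * 8 / 64) = 3611
Column-major traversal misses (no reuse, every access misses): 157 * 183 = 28731
Ratio = 28731 / 3611 = 7.96

7.96


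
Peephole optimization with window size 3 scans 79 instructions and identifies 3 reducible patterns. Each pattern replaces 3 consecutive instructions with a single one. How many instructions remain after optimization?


Each match removes 2 instructions.
Total removed = 3 * 2 = 6
Remaining = 79 - 6 = 73

73


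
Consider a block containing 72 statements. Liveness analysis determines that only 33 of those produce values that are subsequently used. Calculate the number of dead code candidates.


Dead code = total statements - live definitions
= 72 - 33 = 39

39


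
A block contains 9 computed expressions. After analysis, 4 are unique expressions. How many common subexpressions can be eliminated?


CSE count = total expressions - unique expressions
= 9 - 4 = 5

5


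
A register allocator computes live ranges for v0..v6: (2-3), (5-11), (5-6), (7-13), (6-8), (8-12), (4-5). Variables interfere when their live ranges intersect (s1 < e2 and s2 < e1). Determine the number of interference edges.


Check all pairs for overlapping intervals.
Two intervals (s1,e1) and (s2,e2) overlap if s1 < e2 and s2 < e1.
v0 (2-3) vs v1..v6: overlaps none -> 0
v1 (5-11) vs v2..v6: overlaps v2, v3, v4, v5 -> 4
v2 (5-6) vs v3..v6: overlaps none -> 0
v3 (7-13) vs v4..v6: overlaps v4, v5 -> 2
v4 (6-8) vs v5..v6: overlaps none -> 0
v5 (8-12) vs v6: overlaps none -> 0
Total overlapping pairs = 0 + 4 + 0 + 2 + 0 + 0 = 6

6


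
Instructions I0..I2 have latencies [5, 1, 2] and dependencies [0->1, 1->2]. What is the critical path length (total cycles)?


Compute longest path through dependency graph: dist(Ik) = max over predecessors of dist + latency(Ik).
dist(I0) = latency 5 = 5
dist(I1) = dist(I0) + 1 = 5 + 1 = 6
dist(I2) = dist(I1) + 2 = 6 + 2 = 8
Critical path = max dist = 8

8


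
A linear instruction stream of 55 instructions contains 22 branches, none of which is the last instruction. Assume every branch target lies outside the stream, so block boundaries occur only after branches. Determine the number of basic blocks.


With no in-sequence branch targets, the leaders are the first instruction plus the instruction after each branch.
Number of basic blocks = branches + 1
= 22 + 1 = 23

23


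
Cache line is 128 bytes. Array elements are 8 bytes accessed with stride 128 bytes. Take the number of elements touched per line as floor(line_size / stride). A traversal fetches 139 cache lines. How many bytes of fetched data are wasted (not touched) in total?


Elements per line = floor(128 / 128) = 1
Bytes used per line = 1 * 8 = 8
Wasted per line = 128 - 8 = 120
Total wasted = 120 * 139 = 16680

16680


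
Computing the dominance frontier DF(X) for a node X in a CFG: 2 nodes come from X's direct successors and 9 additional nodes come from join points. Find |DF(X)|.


DF(X) = direct successor contributions + join point contributions
= 2 + 9 = 11

11


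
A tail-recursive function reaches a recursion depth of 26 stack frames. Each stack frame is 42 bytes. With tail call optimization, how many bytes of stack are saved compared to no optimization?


Without TCO: 26 * 42 = 1092 bytes
With TCO: reuse 1 frame = 42 bytes
Savings = 1092 - 42 = 1050

1050


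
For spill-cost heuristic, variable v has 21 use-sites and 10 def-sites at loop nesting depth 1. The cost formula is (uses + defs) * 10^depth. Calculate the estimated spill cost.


uses + defs = 21 + 10 = 31
10^1 = 10
Spill cost = 31 * 10 = 310

310


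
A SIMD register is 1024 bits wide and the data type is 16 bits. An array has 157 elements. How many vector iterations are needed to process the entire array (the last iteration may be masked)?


Width = 1024 / 16 = 64 elements per vector op
Iterations = ceil(157 / 64) = 3

3


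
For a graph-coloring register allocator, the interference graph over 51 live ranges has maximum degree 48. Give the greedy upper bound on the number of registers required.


Greedy coloring never needs more than (max_degree + 1) colors: when coloring a vertex, at most max_degree neighbors are already colored.
Upper bound = 48 + 1 = 49

49


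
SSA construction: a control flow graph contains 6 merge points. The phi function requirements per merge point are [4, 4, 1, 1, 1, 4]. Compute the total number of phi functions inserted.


Total phi functions = sum of phi functions at each join node
= 4 + 4 + 1 + 1 + 1 + 4 = 15

15


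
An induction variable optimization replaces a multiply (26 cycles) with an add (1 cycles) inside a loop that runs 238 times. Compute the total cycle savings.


Per-iteration saving = 26 - 1 = 25
Total saved = 238 * 25 = 5950

5950


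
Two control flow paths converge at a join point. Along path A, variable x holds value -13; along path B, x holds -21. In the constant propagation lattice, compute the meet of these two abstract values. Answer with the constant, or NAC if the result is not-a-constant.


Meet operation: if both paths give the same constant, result is that constant; if they differ, result is NAC (not-a-constant).
Path A: -13, Path B: -21 -> differ
Result: not-a-constant -> NAC

NAC


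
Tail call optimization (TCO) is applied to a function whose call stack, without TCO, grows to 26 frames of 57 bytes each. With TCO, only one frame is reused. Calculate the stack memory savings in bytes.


Without TCO: 26 * 57 = 1482 bytes
With TCO: reuse 1 frame = 57 bytes
Savings = 1482 - 57 = 1425

1425


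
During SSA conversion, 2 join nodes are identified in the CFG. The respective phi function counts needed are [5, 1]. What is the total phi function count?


Total phi functions = sum of phi functions at each join node
= 5 + 1 = 6

6


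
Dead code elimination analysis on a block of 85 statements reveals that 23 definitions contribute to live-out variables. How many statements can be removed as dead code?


Dead code = total statements - live definitions
= 85 - 23 = 62

62


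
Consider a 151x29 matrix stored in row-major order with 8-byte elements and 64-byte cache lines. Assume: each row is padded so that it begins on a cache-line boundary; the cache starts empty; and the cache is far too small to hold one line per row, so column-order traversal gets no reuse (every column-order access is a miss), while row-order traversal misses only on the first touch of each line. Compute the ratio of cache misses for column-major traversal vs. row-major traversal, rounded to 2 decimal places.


Each row occupies 29 * 8 = 232 bytes and starts on a line boundary, so it spans ceil(232 / 64) = 4 cache lines.
Row-major traversal misses (one per line touched): 151 * ceil(29 * 8 / 64) = 604
Column-major traversal misses (no reuse, every access misses): 151 * 29 = 4379
Ratio = 4379 / 604 = 7.25

7.25


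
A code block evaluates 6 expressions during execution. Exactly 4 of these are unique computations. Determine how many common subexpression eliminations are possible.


CSE count = total expressions - unique expressions
= 6 - 4 = 2

2


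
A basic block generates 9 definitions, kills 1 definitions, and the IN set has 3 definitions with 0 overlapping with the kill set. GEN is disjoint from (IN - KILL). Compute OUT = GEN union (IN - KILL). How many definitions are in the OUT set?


IN - KILL: 3 - 0 = 3 surviving definitions
OUT = GEN + surviving = 9 + 3 = 12

12


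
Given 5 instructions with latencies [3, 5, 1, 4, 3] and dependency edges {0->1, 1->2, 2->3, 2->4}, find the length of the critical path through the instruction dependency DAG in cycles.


Compute longest path through dependency graph: dist(Ik) = max over predecessors of dist + latency(Ik).
dist(I0) = latency 3 = 3
dist(I1) = dist(I0) + 5 = 3 + 5 = 8
dist(I2) = dist(I1) + 1 = 8 + 1 = 9
dist(I3) = dist(I2) + 4 = 9 + 4 = 13
dist(I4) = dist(I2) + 3 = 9 + 3 = 12
Critical path = max dist = 13

13


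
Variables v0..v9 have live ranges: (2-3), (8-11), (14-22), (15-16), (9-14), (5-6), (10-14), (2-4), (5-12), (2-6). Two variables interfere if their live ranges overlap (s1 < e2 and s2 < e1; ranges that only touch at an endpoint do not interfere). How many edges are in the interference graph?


Check all pairs for overlapping intervals.
Two intervals (s1,e1) and (s2,e2) overlap if s1 < e2 and s2 < e1.
v0 (2-3) vs v1..v9: overlaps v7, v9 -> 2
v1 (8-11) vs v2..v9: overlaps v4, v6, v8 -> 3
v2 (14-22) vs v3..v9: overlaps v3 -> 1
v3 (15-16) vs v4..v9: overlaps none -> 0
v4 (9-14) vs v5..v9: overlaps v6, v8 -> 2
v5 (5-6) vs v6..v9: overlaps v8, v9 -> 2
v6 (10-14) vs v7..v9: overlaps v8 -> 1
v7 (2-4) vs v8..v9: overlaps v9 -> 1
v8 (5-12) vs v9: overlaps v9 -> 1
Total overlapping pairs = 2 + 3 + 1 + 0 + 2 + 2 + 1 + 1 + 1 = 13

13


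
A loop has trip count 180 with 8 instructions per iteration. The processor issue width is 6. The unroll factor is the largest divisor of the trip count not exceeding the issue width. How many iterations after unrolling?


Largest divisor of 180 <= 6 is 6
New iterations = 180 / 6 = 30

30


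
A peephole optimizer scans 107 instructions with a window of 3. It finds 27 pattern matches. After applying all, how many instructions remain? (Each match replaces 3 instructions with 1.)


Each match removes 2 instructions.
Total removed = 27 * 2 = 54
Remaining = 107 - 54 = 53

53


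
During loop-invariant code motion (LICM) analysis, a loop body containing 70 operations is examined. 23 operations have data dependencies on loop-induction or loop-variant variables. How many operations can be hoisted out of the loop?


Invariant candidates = total - loop-dependent
= 70 - 23 = 47

47


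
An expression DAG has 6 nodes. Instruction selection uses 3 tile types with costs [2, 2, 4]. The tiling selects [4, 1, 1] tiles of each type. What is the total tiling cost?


Total cost = sum(count_i * cost_i)
= 4*2 + 1*2 + 1*4
= 14

14


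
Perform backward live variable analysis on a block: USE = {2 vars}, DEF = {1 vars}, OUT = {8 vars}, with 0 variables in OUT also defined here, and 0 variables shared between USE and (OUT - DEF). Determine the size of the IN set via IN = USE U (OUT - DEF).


OUT - DEF: 8 - 0 = 8
|IN| = |USE| + |OUT - DEF| - |USE ∩ (OUT - DEF)| = 2 + 8 - 0 = 10

10
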